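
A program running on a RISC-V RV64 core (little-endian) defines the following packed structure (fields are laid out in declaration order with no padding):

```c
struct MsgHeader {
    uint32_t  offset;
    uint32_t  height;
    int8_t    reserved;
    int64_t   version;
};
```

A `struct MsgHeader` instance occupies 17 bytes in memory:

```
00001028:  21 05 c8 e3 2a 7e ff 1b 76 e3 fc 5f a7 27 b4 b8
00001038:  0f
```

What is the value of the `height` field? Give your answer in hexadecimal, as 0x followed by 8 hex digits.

`height` follows `offset` (4 bytes), so it starts at byte offset 4 and occupies 4 bytes.
Bytes at offsets 4..7: 2A 7E FF 1B.
In little-endian order the low byte comes first in memory.
Reassemble most-significant byte first: 1B FF 7E 2A → 0x1BFF7E2A.

0x1BFF7E2A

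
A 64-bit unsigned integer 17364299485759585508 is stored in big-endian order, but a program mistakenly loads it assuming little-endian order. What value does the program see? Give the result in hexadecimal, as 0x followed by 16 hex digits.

0xE4BC32DE6162FAF0

17364299485759585508 in 64-bit hexadecimal is 0xF0FA6261DE32BCE4.
Stored big-endian, the bytes at ascending addresses are F0 FA 62 61 DE 32 BC E4.
Read back as little-endian, the first byte is least significant, giving 0xE4BC32DE6162FAF0.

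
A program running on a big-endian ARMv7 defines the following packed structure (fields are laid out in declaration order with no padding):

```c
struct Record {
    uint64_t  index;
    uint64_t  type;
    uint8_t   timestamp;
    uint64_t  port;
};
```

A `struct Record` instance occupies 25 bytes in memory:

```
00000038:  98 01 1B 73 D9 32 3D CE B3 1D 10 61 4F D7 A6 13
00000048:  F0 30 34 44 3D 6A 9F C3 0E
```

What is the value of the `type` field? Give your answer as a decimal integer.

12906490117251114515

`type` follows `index` (8 bytes), so it starts at byte offset 8 and occupies 8 bytes.
Bytes at offsets 8..15: B3 1D 10 61 4F D7 A6 13.
Big-endian stores the most-significant byte at the lowest address.
The bytes are already most-significant first: 0xB31D10614FD7A613.
0xB31D10614FD7A613 = 12906490117251114515.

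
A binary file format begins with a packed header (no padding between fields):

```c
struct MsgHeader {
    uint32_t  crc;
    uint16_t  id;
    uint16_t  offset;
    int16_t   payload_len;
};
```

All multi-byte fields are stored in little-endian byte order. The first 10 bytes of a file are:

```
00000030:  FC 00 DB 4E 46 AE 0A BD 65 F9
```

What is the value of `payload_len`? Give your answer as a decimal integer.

`payload_len` follows `crc` (4 B), `id` (2 B), `offset` (2 B), so it starts at offset 4 + 2 + 2 = 8 and occupies 2 bytes.
Bytes at offsets 8..9: 65 F9.
In little-endian order the low byte comes first in memory.
Reassemble most-significant byte first: F9 65 → 0xF965.
Top bit is set, so as a signed 16-bit value this is 0xF965 − 2^16 = -1691.

-1691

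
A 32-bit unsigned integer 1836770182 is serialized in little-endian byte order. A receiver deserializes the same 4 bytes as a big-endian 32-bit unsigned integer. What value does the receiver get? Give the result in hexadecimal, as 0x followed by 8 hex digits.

1836770182 in 32-bit hexadecimal is 0x6D7AE386.
Stored little-endian, the bytes at ascending addresses are 86 E3 7A 6D.
Read back as big-endian, the last byte is least significant, giving 0x86E37A6D.

0x86E37A6D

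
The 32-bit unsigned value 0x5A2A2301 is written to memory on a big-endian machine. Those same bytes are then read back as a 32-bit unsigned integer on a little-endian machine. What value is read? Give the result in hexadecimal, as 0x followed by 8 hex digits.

0x01232A5A

Stored big-endian, the bytes at ascending addresses are 5A 2A 23 01.
Read back as little-endian, the first byte is least significant, giving 0x01232A5A.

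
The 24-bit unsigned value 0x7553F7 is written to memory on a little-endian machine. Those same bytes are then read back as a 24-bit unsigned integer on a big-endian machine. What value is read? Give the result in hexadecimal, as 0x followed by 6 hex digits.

Stored little-endian, the bytes at ascending addresses are F7 53 75.
Read back as big-endian, the last byte is least significant, giving 0xF75375.

0xF75375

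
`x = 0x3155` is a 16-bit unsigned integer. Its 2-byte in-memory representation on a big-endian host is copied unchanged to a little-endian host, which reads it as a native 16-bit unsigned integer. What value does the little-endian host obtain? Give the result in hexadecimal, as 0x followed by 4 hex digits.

0x5531

Stored big-endian, the bytes at ascending addresses are 31 55.
Read back as little-endian, the first byte is least significant, giving 0x5531.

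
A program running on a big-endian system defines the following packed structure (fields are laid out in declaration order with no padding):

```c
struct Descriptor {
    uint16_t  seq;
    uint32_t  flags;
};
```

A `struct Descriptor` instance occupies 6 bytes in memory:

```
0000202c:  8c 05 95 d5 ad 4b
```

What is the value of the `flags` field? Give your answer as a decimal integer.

`flags` follows `seq` (2 bytes), so it starts at byte offset 2 and occupies 4 bytes.
Bytes at offsets 2..5: 95 D5 AD 4B.
Big-endian stores the most-significant byte at the lowest address.
The bytes are already most-significant first: 0x95D5AD4B.
0x95D5AD4B = 2513808715.

2513808715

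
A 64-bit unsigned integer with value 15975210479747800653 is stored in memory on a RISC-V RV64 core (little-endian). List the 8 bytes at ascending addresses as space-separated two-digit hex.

15975210479747800653 in hexadecimal, padded to 64 bits, is 0xDDB3594A81771E4D.
Split into bytes (most-significant first): DD B3 59 4A 81 77 1E 4D.
Little-endian stores the least-significant byte at the lowest address.
So at ascending addresses the bytes are 4D 1E 77 81 4A 59 B3 DD.

4D 1E 77 81 4A 59 B3 DD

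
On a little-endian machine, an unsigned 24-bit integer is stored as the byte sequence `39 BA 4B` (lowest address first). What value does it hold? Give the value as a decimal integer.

4962873

Little-endian stores the least-significant byte at the lowest address.
Reassemble most-significant byte first: 4B BA 39 → 0x4BBA39.
0x4BBA39 = 4962873.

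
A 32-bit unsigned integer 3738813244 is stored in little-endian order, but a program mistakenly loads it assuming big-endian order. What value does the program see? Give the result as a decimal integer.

1019468254

3738813244 in 32-bit hexadecimal is 0xDED9C33C.
Stored little-endian, the bytes at ascending addresses are 3C C3 D9 DE.
Read back as big-endian, the last byte is least significant, giving 0x3CC3D9DE.
0x3CC3D9DE = 1019468254.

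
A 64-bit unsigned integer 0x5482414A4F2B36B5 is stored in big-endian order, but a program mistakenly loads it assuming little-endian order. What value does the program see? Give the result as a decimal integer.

13057671789155549780

Stored big-endian, the bytes at ascending addresses are 54 82 41 4A 4F 2B 36 B5.
Read back as little-endian, the first byte is least significant, giving 0xB5362B4F4A418254.
0xB5362B4F4A418254 = 13057671789155549780.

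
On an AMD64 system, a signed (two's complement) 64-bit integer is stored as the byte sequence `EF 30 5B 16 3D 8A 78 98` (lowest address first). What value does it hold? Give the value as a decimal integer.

-7460060787766513425

In little-endian order the low byte comes first in memory.
Reassemble most-significant byte first: 98 78 8A 3D 16 5B 30 EF → 0x98788A3D165B30EF.
Top bit is set, so as a signed 64-bit value this is 0x98788A3D165B30EF − 2^64 = -7460060787766513425.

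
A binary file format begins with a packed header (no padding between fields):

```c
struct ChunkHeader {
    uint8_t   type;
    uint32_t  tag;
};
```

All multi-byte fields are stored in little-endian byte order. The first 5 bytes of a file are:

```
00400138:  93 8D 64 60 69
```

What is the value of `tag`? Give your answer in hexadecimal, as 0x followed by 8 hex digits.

0x6960648D

`tag` follows `type` (1 byte), so it starts at byte offset 1 and occupies 4 bytes.
Bytes at offsets 1..4: 8D 64 60 69.
Little-endian stores the least-significant byte at the lowest address.
Reassemble most-significant byte first: 69 60 64 8D → 0x6960648D.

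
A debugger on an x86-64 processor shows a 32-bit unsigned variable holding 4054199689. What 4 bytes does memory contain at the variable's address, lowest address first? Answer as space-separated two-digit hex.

89 2D A6 F1

4054199689 in hexadecimal, padded to 32 bits, is 0xF1A62D89.
Split into bytes (most-significant first): F1 A6 2D 89.
Little-endian stores the least-significant byte at the lowest address.
So at ascending addresses the bytes are 89 2D A6 F1.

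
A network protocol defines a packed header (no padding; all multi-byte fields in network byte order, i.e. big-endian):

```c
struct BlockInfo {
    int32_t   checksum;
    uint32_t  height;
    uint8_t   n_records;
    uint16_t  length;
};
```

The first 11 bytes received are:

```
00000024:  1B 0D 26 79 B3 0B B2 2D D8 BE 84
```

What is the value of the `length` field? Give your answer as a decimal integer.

`length` follows `checksum` (4 B), `height` (4 B), `n_records` (1 B), so it starts at offset 4 + 4 + 1 = 9 and occupies 2 bytes.
Bytes at offsets 9..10: BE 84.
Big-endian: lowest address holds the most-significant byte.
The bytes are already most-significant first: 0xBE84.
0xBE84 = 48772.

48772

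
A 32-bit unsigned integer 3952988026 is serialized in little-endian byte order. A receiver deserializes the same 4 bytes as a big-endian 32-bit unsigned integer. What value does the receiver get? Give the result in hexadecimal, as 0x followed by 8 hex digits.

0x7ACF9DEB

3952988026 in 32-bit hexadecimal is 0xEB9DCF7A.
Stored little-endian, the bytes at ascending addresses are 7A CF 9D EB.
Read back as big-endian, the last byte is least significant, giving 0x7ACF9DEB.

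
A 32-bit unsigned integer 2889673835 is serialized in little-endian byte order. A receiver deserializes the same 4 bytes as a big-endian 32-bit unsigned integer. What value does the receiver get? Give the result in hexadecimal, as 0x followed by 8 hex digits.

0x6BEC3CAC

2889673835 in 32-bit hexadecimal is 0xAC3CEC6B.
Stored little-endian, the bytes at ascending addresses are 6B EC 3C AC.
Read back as big-endian, the last byte is least significant, giving 0x6BEC3CAC.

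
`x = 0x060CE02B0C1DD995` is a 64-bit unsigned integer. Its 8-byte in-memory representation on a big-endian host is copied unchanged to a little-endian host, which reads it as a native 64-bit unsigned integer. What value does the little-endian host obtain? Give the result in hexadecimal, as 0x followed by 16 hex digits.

0x95D91D0C2BE00C06

Stored big-endian, the bytes at ascending addresses are 06 0C E0 2B 0C 1D D9 95.
Read back as little-endian, the first byte is least significant, giving 0x95D91D0C2BE00C06.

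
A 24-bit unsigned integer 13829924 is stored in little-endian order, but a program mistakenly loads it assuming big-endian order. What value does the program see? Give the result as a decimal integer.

2361299

13829924 in 24-bit hexadecimal is 0xD30724.
Stored little-endian, the bytes at ascending addresses are 24 07 D3.
Read back as big-endian, the last byte is least significant, giving 0x2407D3.
0x2407D3 = 2361299.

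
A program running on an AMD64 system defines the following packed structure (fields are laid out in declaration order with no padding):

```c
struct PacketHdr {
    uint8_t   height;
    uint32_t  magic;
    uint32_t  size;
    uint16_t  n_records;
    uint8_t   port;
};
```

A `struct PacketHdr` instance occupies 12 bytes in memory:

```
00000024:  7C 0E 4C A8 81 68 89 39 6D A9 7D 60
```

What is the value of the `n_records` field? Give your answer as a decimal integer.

`n_records` follows `height` (1 B), `magic` (4 B), `size` (4 B), so it starts at offset 1 + 4 + 4 = 9 and occupies 2 bytes.
Bytes at offsets 9..10: A9 7D.
Little-endian stores the least-significant byte at the lowest address.
Reassemble most-significant byte first: 7D A9 → 0x7DA9.
0x7DA9 = 32169.

32169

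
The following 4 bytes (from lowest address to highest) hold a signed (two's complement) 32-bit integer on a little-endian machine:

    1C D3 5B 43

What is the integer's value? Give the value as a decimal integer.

1130091292

In little-endian order the low byte comes first in memory.
Reassemble most-significant byte first: 43 5B D3 1C → 0x435BD31C.
0x435BD31C = 1130091292.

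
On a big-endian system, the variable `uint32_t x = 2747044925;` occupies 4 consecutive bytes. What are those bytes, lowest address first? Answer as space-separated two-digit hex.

A3 BC 94 3D

2747044925 in hexadecimal, padded to 32 bits, is 0xA3BC943D.
Split into bytes (most-significant first): A3 BC 94 3D.
In big-endian order the high byte comes first in memory.
So the memory order matches the most-significant-first order: A3 BC 94 3D.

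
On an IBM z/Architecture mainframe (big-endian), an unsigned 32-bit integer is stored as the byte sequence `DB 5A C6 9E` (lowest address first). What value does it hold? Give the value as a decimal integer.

In big-endian order the high byte comes first in memory.
The bytes are already most-significant first: 0xDB5AC69E.
0xDB5AC69E = 3680159390.

3680159390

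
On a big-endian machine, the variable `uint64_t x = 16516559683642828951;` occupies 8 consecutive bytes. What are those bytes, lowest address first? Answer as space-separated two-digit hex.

E5 36 9B 86 17 11 A8 97

16516559683642828951 in hexadecimal, padded to 64 bits, is 0xE5369B861711A897.
Split into bytes (most-significant first): E5 36 9B 86 17 11 A8 97.
Big-endian stores the most-significant byte at the lowest address.
So the memory order matches the most-significant-first order: E5 36 9B 86 17 11 A8 97.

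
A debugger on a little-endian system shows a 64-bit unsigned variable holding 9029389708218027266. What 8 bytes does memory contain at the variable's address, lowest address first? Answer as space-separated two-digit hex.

02 4D E7 90 19 D6 4E 7D

9029389708218027266 in hexadecimal, padded to 64 bits, is 0x7D4ED61990E74D02.
Split into bytes (most-significant first): 7D 4E D6 19 90 E7 4D 02.
Little-endian stores the least-significant byte at the lowest address.
So at ascending addresses the bytes are 02 4D E7 90 19 D6 4E 7D.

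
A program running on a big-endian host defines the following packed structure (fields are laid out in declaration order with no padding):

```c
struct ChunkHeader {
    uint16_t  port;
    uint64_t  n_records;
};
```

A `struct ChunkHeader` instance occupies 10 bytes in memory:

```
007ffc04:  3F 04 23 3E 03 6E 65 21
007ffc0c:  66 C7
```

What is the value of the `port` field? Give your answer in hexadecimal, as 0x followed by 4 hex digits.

0x3F04

`port` is the first field, at byte offset 0, occupying 2 bytes.
Bytes at offsets 0..1: 3F 04.
Big-endian stores the most-significant byte at the lowest address.
The bytes are already most-significant first: 0x3F04.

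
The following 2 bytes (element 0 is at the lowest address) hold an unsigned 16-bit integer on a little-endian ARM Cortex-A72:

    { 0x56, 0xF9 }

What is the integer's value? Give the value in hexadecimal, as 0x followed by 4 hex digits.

0xF956

In little-endian order the low byte comes first in memory.
Reassemble most-significant byte first: F9 56 → 0xF956.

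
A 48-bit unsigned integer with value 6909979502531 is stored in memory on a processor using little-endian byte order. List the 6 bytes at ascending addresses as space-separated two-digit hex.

6909979502531 in hexadecimal, padded to 48 bits, is 0x0648DADFA7C3.
Split into bytes (most-significant first): 06 48 DA DF A7 C3.
In little-endian order the low byte comes first in memory.
So at ascending addresses the bytes are C3 A7 DF DA 48 06.

C3 A7 DF DA 48 06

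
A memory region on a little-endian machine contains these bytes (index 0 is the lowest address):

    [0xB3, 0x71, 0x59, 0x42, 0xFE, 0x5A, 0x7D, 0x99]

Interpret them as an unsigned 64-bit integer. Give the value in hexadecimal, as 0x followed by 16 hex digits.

In little-endian order the low byte comes first in memory.
Reassemble most-significant byte first: 99 7D 5A FE 42 59 71 B3 → 0x997D5AFE425971B3.

0x997D5AFE425971B3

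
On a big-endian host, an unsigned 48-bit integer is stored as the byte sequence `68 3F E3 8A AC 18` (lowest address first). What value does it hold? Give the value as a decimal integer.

Big-endian: lowest address holds the most-significant byte.
The bytes are already most-significant first: 0x683FE38AAC18.
0x683FE38AAC18 = 114623609744408.

114623609744408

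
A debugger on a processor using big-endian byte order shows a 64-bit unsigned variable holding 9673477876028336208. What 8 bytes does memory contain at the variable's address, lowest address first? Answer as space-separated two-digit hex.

86 3F 18 E0 3F 44 E8 50

9673477876028336208 in hexadecimal, padded to 64 bits, is 0x863F18E03F44E850.
Split into bytes (most-significant first): 86 3F 18 E0 3F 44 E8 50.
In big-endian order the high byte comes first in memory.
So the memory order matches the most-significant-first order: 86 3F 18 E0 3F 44 E8 50.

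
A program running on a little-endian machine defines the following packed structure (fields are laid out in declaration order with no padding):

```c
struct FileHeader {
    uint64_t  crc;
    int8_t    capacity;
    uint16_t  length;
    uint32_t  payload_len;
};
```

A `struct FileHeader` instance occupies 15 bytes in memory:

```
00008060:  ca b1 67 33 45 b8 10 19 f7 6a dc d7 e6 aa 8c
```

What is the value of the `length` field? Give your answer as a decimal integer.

`length` follows `crc` (8 B), `capacity` (1 B), so it starts at offset 8 + 1 = 9 and occupies 2 bytes.
Bytes at offsets 9..10: 6A DC.
In little-endian order the low byte comes first in memory.
Reassemble most-significant byte first: DC 6A → 0xDC6A.
0xDC6A = 56426.

56426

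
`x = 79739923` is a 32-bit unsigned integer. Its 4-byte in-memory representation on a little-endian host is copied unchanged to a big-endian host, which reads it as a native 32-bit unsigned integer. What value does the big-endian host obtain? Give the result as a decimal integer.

79739923 in 32-bit hexadecimal is 0x04C0BC13.
Stored little-endian, the bytes at ascending addresses are 13 BC C0 04.
Read back as big-endian, the last byte is least significant, giving 0x13BCC004.
0x13BCC004 = 331137028.

331137028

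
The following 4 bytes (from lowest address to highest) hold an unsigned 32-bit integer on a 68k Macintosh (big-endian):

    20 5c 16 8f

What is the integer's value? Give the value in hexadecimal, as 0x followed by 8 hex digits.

Big-endian: lowest address holds the most-significant byte.
The bytes are already most-significant first: 0x205C168F.

0x205C168F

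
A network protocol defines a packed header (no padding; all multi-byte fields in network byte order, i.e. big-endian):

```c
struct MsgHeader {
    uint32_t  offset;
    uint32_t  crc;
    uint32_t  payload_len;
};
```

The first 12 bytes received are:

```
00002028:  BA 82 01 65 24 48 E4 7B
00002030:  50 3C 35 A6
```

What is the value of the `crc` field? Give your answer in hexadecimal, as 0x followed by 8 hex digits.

`crc` follows `offset` (4 bytes), so it starts at byte offset 4 and occupies 4 bytes.
Bytes at offsets 4..7: 24 48 E4 7B.
Big-endian: lowest address holds the most-significant byte.
The bytes are already most-significant first: 0x2448E47B.

0x2448E47B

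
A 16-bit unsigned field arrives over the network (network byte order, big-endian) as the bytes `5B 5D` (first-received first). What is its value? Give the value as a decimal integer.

In big-endian order the high byte comes first in memory.
The bytes are already most-significant first: 0x5B5D.
0x5B5D = 23389.

23389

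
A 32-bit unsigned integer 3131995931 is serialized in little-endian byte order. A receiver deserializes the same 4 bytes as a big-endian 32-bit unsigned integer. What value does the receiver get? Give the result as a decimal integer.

3131995931 in 32-bit hexadecimal is 0xBAAE771B.
Stored little-endian, the bytes at ascending addresses are 1B 77 AE BA.
Read back as big-endian, the last byte is least significant, giving 0x1B77AEBA.
0x1B77AEBA = 460828346.

460828346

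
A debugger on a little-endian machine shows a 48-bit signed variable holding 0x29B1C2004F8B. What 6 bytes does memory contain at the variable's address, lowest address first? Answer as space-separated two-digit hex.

8B 4F 00 C2 B1 29

Split into bytes (most-significant first): 29 B1 C2 00 4F 8B.
Little-endian stores the least-significant byte at the lowest address.
So at ascending addresses the bytes are 8B 4F 00 C2 B1 29.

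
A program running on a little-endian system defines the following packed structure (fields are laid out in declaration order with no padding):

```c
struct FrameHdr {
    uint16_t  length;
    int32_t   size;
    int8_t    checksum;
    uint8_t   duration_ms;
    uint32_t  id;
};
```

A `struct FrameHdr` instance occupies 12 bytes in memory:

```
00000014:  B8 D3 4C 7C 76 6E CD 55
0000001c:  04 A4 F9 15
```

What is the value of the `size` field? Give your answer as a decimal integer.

1853258828

`size` follows `length` (2 bytes), so it starts at byte offset 2 and occupies 4 bytes.
Bytes at offsets 2..5: 4C 7C 76 6E.
Little-endian: lowest address holds the least-significant byte.
Reassemble most-significant byte first: 6E 76 7C 4C → 0x6E767C4C.
0x6E767C4C = 1853258828.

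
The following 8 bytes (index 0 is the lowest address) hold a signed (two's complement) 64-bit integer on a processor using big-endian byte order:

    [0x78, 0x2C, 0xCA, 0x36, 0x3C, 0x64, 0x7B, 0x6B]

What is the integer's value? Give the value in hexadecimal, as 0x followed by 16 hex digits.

0x782CCA363C647B6B

In big-endian order the high byte comes first in memory.
The bytes are already most-significant first: 0x782CCA363C647B6B.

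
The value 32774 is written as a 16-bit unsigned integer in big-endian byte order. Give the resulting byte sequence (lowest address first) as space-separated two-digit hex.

80 06

32774 in hexadecimal, padded to 16 bits, is 0x8006.
Split into bytes (most-significant first): 80 06.
In big-endian order the high byte comes first in memory.
So the memory order matches the most-significant-first order: 80 06.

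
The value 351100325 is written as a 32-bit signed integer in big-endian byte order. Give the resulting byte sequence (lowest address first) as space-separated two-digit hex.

351100325 in hexadecimal, padded to 32 bits, is 0x14ED5DA5.
Split into bytes (most-significant first): 14 ED 5D A5.
Big-endian stores the most-significant byte at the lowest address.
So the memory order matches the most-significant-first order: 14 ED 5D A5.

14 ED 5D A5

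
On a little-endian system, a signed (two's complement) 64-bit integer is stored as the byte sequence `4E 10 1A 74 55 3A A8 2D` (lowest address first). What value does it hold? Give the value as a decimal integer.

3289943666488643662

Little-endian: lowest address holds the least-significant byte.
Reassemble most-significant byte first: 2D A8 3A 55 74 1A 10 4E → 0x2DA83A55741A104E.
0x2DA83A55741A104E = 3289943666488643662.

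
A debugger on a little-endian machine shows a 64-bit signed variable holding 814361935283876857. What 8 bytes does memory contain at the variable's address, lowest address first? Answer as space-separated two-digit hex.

814361935283876857 in hexadecimal, padded to 64 bits, is 0x0B4D31DD8F31F3F9.
Split into bytes (most-significant first): 0B 4D 31 DD 8F 31 F3 F9.
Little-endian: lowest address holds the least-significant byte.
So at ascending addresses the bytes are F9 F3 31 8F DD 31 4D 0B.

F9 F3 31 8F DD 31 4D 0B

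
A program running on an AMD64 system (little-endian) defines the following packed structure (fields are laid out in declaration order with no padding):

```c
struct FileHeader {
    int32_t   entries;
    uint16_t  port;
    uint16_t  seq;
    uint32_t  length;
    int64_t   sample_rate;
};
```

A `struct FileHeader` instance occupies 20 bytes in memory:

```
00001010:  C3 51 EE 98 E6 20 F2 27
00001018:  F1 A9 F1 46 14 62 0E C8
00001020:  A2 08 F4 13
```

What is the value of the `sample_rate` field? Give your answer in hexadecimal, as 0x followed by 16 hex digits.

`sample_rate` follows `entries` (4 B), `port` (2 B), `seq` (2 B), `length` (4 B), so it starts at offset 4 + 2 + 2 + 4 = 12 and occupies 8 bytes.
Bytes at offsets 12..19: 14 62 0E C8 A2 08 F4 13.
In little-endian order the low byte comes first in memory.
Reassemble most-significant byte first: 13 F4 08 A2 C8 0E 62 14 → 0x13F408A2C80E6214.

0x13F408A2C80E6214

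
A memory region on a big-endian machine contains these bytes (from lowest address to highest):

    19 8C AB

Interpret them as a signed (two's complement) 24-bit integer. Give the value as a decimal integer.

Big-endian stores the most-significant byte at the lowest address.
The bytes are already most-significant first: 0x198CAB.
0x198CAB = 1674411.

1674411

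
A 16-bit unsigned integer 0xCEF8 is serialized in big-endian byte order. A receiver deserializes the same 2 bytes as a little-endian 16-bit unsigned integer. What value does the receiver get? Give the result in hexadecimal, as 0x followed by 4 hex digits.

0xF8CE

Stored big-endian, the bytes at ascending addresses are CE F8.
Read back as little-endian, the first byte is least significant, giving 0xF8CE.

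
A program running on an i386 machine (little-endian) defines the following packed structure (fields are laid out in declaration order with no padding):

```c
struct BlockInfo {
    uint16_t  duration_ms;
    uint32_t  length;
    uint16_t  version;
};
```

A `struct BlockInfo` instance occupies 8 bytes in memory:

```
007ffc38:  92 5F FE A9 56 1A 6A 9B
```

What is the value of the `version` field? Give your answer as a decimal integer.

`version` follows `duration_ms` (2 B), `length` (4 B), so it starts at offset 2 + 4 = 6 and occupies 2 bytes.
Bytes at offsets 6..7: 6A 9B.
In little-endian order the low byte comes first in memory.
Reassemble most-significant byte first: 9B 6A → 0x9B6A.
0x9B6A = 39786.

39786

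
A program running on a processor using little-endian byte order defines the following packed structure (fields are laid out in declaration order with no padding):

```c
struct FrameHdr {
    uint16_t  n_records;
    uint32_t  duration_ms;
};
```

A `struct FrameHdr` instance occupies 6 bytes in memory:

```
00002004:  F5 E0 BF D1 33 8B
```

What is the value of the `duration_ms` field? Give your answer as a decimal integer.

`duration_ms` follows `n_records` (2 bytes), so it starts at byte offset 2 and occupies 4 bytes.
Bytes at offsets 2..5: BF D1 33 8B.
Little-endian: lowest address holds the least-significant byte.
Reassemble most-significant byte first: 8B 33 D1 BF → 0x8B33D1BF.
0x8B33D1BF = 2335429055.

2335429055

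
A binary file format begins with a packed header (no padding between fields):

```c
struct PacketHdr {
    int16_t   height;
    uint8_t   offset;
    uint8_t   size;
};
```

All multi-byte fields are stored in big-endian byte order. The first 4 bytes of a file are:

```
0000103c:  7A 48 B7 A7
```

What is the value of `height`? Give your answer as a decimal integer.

31304

`height` is the first field, at byte offset 0, occupying 2 bytes.
Bytes at offsets 0..1: 7A 48.
Big-endian: lowest address holds the most-significant byte.
The bytes are already most-significant first: 0x7A48.
0x7A48 = 31304.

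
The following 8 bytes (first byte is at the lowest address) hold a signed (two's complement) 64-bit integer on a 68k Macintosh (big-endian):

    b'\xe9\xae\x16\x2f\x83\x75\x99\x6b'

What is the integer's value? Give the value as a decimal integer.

-1608323623599892117

Big-endian: lowest address holds the most-significant byte.
The bytes are already most-significant first: 0xE9AE162F8375996B.
Top bit is set, so as a signed 64-bit value this is 0xE9AE162F8375996B − 2^64 = -1608323623599892117.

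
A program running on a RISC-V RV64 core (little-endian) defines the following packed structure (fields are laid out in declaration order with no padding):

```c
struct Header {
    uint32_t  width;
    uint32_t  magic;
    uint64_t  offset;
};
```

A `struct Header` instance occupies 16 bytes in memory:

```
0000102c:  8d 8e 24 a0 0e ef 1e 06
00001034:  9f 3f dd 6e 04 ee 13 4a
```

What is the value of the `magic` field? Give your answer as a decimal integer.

102690574

`magic` follows `width` (4 bytes), so it starts at byte offset 4 and occupies 4 bytes.
Bytes at offsets 4..7: 0E EF 1E 06.
Little-endian: lowest address holds the least-significant byte.
Reassemble most-significant byte first: 06 1E EF 0E → 0x061EEF0E.
0x061EEF0E = 102690574.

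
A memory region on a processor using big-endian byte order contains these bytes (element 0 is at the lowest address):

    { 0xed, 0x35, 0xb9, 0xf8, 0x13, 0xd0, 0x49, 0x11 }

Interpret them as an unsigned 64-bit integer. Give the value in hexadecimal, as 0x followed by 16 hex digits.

In big-endian order the high byte comes first in memory.
The bytes are already most-significant first: 0xED35B9F813D04911.

0xED35B9F813D04911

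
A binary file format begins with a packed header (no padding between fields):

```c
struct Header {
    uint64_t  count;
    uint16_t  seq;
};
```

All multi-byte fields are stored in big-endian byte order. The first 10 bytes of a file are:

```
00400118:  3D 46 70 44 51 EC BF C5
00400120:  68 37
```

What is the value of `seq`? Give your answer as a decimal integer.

26679

`seq` follows `count` (8 bytes), so it starts at byte offset 8 and occupies 2 bytes.
Bytes at offsets 8..9: 68 37.
In big-endian order the high byte comes first in memory.
The bytes are already most-significant first: 0x6837.
0x6837 = 26679.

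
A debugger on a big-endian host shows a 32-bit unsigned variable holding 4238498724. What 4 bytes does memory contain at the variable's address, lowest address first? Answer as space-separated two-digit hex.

4238498724 in hexadecimal, padded to 32 bits, is 0xFCA25BA4.
Split into bytes (most-significant first): FC A2 5B A4.
Big-endian stores the most-significant byte at the lowest address.
So the memory order matches the most-significant-first order: FC A2 5B A4.

FC A2 5B A4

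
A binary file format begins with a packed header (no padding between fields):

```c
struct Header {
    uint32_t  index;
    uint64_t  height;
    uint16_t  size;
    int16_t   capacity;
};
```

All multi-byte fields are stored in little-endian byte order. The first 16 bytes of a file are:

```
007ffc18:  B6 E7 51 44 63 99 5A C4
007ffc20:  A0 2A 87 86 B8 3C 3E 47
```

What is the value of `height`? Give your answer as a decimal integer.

9693763592915687779

`height` follows `index` (4 bytes), so it starts at byte offset 4 and occupies 8 bytes.
Bytes at offsets 4..11: 63 99 5A C4 A0 2A 87 86.
In little-endian order the low byte comes first in memory.
Reassemble most-significant byte first: 86 87 2A A0 C4 5A 99 63 → 0x86872AA0C45A9963.
0x86872AA0C45A9963 = 9693763592915687779.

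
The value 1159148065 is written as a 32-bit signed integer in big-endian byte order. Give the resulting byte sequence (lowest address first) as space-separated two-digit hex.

1159148065 in hexadecimal, padded to 32 bits, is 0x45173221.
Split into bytes (most-significant first): 45 17 32 21.
Big-endian: lowest address holds the most-significant byte.
So the memory order matches the most-significant-first order: 45 17 32 21.

45 17 32 21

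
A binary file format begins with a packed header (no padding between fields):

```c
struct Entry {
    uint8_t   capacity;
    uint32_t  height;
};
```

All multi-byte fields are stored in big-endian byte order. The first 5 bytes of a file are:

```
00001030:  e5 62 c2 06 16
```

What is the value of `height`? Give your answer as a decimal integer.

1656882710

`height` follows `capacity` (1 byte), so it starts at byte offset 1 and occupies 4 bytes.
Bytes at offsets 1..4: 62 C2 06 16.
Big-endian: lowest address holds the most-significant byte.
The bytes are already most-significant first: 0x62C20616.
0x62C20616 = 1656882710.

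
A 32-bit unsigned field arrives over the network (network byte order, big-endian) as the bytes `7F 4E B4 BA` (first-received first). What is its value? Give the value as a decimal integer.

2135864506

Big-endian: lowest address holds the most-significant byte.
The bytes are already most-significant first: 0x7F4EB4BA.
0x7F4EB4BA = 2135864506.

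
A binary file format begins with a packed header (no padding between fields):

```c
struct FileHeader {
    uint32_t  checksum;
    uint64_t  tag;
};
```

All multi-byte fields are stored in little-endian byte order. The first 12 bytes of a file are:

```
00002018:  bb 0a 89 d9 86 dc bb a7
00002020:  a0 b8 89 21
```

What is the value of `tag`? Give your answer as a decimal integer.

2416665675209366662

`tag` follows `checksum` (4 bytes), so it starts at byte offset 4 and occupies 8 bytes.
Bytes at offsets 4..11: 86 DC BB A7 A0 B8 89 21.
Little-endian stores the least-significant byte at the lowest address.
Reassemble most-significant byte first: 21 89 B8 A0 A7 BB DC 86 → 0x2189B8A0A7BBDC86.
0x2189B8A0A7BBDC86 = 2416665675209366662.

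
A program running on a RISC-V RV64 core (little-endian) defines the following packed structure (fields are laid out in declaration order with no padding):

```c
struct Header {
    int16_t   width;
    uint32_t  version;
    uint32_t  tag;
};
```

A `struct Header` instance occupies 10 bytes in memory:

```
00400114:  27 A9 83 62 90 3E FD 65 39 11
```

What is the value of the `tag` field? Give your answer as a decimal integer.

288974333

`tag` follows `width` (2 B), `version` (4 B), so it starts at offset 2 + 4 = 6 and occupies 4 bytes.
Bytes at offsets 6..9: FD 65 39 11.
Little-endian: lowest address holds the least-significant byte.
Reassemble most-significant byte first: 11 39 65 FD → 0x113965FD.
0x113965FD = 288974333.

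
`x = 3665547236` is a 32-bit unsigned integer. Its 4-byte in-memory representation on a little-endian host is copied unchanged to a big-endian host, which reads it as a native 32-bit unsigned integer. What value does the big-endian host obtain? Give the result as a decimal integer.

3838802906

3665547236 in 32-bit hexadecimal is 0xDA7BCFE4.
Stored little-endian, the bytes at ascending addresses are E4 CF 7B DA.
Read back as big-endian, the last byte is least significant, giving 0xE4CF7BDA.
0xE4CF7BDA = 3838802906.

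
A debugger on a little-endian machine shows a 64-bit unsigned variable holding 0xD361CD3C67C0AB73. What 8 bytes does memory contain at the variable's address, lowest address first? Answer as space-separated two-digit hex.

73 AB C0 67 3C CD 61 D3

Split into bytes (most-significant first): D3 61 CD 3C 67 C0 AB 73.
Little-endian: lowest address holds the least-significant byte.
So at ascending addresses the bytes are 73 AB C0 67 3C CD 61 D3.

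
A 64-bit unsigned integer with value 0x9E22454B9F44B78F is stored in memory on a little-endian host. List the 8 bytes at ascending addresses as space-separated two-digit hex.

Split into bytes (most-significant first): 9E 22 45 4B 9F 44 B7 8F.
In little-endian order the low byte comes first in memory.
So at ascending addresses the bytes are 8F B7 44 9F 4B 45 22 9E.

8F B7 44 9F 4B 45 22 9E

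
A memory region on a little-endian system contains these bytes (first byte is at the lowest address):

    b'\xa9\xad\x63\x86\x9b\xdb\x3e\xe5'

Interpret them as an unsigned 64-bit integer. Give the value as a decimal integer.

16518881944262651305

Little-endian stores the least-significant byte at the lowest address.
Reassemble most-significant byte first: E5 3E DB 9B 86 63 AD A9 → 0xE53EDB9B8663ADA9.
0xE53EDB9B8663ADA9 = 16518881944262651305.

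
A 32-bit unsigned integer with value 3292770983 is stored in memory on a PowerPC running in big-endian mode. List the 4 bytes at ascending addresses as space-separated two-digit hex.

C4 43 B2 A7

3292770983 in hexadecimal, padded to 32 bits, is 0xC443B2A7.
Split into bytes (most-significant first): C4 43 B2 A7.
Big-endian: lowest address holds the most-significant byte.
So the memory order matches the most-significant-first order: C4 43 B2 A7.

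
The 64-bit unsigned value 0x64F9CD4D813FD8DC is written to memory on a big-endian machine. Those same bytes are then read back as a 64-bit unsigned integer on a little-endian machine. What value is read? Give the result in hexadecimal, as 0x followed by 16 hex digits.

0xDCD83F814DCDF964

Stored big-endian, the bytes at ascending addresses are 64 F9 CD 4D 81 3F D8 DC.
Read back as little-endian, the first byte is least significant, giving 0xDCD83F814DCDF964.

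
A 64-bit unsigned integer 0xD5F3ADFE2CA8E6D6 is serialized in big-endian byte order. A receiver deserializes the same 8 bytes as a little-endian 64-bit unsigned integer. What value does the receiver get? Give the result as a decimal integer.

Stored big-endian, the bytes at ascending addresses are D5 F3 AD FE 2C A8 E6 D6.
Read back as little-endian, the first byte is least significant, giving 0xD6E6A82CFEADF3D5.
0xD6E6A82CFEADF3D5 = 15485249279964869589.

15485249279964869589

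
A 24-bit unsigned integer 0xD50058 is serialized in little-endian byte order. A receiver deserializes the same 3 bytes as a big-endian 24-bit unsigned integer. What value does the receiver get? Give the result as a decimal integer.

5767381

Stored little-endian, the bytes at ascending addresses are 58 00 D5.
Read back as big-endian, the last byte is least significant, giving 0x5800D5.
0x5800D5 = 5767381.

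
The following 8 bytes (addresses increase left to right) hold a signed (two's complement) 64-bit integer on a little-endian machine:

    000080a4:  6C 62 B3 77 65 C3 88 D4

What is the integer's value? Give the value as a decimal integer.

-3132038700268821908

Little-endian: lowest address holds the least-significant byte.
Reassemble most-significant byte first: D4 88 C3 65 77 B3 62 6C → 0xD488C36577B3626C.
Top bit is set, so as a signed 64-bit value this is 0xD488C36577B3626C − 2^64 = -3132038700268821908.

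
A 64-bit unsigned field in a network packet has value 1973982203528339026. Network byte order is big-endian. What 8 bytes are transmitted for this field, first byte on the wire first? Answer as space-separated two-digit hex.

1973982203528339026 in hexadecimal, padded to 64 bits, is 0x1B64FE5B023FDE52.
Split into bytes (most-significant first): 1B 64 FE 5B 02 3F DE 52.
In big-endian order the high byte comes first in memory.
So the memory order matches the most-significant-first order: 1B 64 FE 5B 02 3F DE 52.

1B 64 FE 5B 02 3F DE 52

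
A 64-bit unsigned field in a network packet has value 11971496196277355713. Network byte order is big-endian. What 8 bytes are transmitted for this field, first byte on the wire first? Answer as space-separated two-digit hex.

A6 23 4C 5C E1 0D 44 C1

11971496196277355713 in hexadecimal, padded to 64 bits, is 0xA6234C5CE10D44C1.
Split into bytes (most-significant first): A6 23 4C 5C E1 0D 44 C1.
In big-endian order the high byte comes first in memory.
So the memory order matches the most-significant-first order: A6 23 4C 5C E1 0D 44 C1.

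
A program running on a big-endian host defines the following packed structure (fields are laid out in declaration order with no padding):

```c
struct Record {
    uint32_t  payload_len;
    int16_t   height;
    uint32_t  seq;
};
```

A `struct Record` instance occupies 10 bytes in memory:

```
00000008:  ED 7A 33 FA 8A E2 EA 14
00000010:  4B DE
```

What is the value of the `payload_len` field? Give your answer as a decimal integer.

3984208890

`payload_len` is the first field, at byte offset 0, occupying 4 bytes.
Bytes at offsets 0..3: ED 7A 33 FA.
Big-endian: lowest address holds the most-significant byte.
The bytes are already most-significant first: 0xED7A33FA.
0xED7A33FA = 3984208890.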